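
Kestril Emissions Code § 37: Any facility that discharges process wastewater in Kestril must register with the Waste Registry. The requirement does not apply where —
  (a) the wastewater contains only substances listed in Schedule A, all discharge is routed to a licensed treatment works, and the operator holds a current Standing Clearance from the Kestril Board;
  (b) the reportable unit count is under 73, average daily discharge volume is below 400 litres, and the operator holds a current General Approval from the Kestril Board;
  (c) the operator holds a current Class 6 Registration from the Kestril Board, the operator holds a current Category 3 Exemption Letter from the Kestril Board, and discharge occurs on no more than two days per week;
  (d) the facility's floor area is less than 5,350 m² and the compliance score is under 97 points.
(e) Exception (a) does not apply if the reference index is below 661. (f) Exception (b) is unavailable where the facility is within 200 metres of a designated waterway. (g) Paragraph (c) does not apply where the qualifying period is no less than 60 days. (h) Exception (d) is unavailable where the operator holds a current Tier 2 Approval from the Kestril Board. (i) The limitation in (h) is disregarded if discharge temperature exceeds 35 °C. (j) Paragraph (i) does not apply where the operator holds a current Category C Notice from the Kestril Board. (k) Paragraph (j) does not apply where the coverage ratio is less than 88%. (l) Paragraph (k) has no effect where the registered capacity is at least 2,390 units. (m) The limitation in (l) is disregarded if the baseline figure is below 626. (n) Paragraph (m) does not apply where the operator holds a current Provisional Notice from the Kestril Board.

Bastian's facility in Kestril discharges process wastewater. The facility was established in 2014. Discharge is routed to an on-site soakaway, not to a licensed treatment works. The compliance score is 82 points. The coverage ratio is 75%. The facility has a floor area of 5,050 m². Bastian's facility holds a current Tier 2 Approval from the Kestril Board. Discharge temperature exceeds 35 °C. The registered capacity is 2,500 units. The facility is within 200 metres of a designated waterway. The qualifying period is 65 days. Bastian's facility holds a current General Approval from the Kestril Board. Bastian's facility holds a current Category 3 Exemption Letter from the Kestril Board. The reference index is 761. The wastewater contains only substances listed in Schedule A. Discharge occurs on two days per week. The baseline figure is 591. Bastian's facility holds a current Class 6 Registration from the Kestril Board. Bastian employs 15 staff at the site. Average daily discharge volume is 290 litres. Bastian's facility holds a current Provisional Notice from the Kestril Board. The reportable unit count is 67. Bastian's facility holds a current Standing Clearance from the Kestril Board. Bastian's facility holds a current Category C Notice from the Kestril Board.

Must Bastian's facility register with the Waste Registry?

Exception (a) requires that all discharge is routed to a licensed treatment works; but discharge is not routed to a licensed treatment works, so (a) is unavailable.
All of (b)'s requirements are met (the reportable unit count is 67, under the 73 limit; average daily discharge volume is 290 litres, below the 400 litres limit; a current General Approval is held). However, paragraph (f) must be considered: (f) applies — the facility is within 200 m of a designated waterway. So (b) is unavailable.
Exception (c)'s conditions are all satisfied: a current Class 6 Registration is held; a current Category 3 Exemption Letter is held; discharge occurs on no more than two days per week. However, paragraph (g) must be considered: (g) operates against (c): the qualifying period is 65 days, meeting the 60 days threshold. (c) is therefore removed.
All of (d)'s requirements are met (the facility's floor area is 5,050 m², less than the 5,350 m² limit; the compliance score is 82 points, under the 97 points limit). But applying paragraphs (h)–(n): (h) applies — a current Tier 2 Approval is held. (i) operates (discharge temperature exceeds 35 °C), but is set aside by (j): (j) applies — a current Category C Notice is held. (k) operates (the coverage ratio is 75%, less than the 88% limit), but is set aside by (l): (l) operates against (k): the registered capacity is 2,500 units, meeting the 2,390 units threshold. (m) is triggered (the baseline figure is 591, below the 626 limit), but is overridden by (n): (n) is triggered — a current Provisional Notice is held. Exception (d) does not apply.
None of the exceptions is available; § 37 applies in full.

Yes — Bastian's facility must register with the Waste Registry.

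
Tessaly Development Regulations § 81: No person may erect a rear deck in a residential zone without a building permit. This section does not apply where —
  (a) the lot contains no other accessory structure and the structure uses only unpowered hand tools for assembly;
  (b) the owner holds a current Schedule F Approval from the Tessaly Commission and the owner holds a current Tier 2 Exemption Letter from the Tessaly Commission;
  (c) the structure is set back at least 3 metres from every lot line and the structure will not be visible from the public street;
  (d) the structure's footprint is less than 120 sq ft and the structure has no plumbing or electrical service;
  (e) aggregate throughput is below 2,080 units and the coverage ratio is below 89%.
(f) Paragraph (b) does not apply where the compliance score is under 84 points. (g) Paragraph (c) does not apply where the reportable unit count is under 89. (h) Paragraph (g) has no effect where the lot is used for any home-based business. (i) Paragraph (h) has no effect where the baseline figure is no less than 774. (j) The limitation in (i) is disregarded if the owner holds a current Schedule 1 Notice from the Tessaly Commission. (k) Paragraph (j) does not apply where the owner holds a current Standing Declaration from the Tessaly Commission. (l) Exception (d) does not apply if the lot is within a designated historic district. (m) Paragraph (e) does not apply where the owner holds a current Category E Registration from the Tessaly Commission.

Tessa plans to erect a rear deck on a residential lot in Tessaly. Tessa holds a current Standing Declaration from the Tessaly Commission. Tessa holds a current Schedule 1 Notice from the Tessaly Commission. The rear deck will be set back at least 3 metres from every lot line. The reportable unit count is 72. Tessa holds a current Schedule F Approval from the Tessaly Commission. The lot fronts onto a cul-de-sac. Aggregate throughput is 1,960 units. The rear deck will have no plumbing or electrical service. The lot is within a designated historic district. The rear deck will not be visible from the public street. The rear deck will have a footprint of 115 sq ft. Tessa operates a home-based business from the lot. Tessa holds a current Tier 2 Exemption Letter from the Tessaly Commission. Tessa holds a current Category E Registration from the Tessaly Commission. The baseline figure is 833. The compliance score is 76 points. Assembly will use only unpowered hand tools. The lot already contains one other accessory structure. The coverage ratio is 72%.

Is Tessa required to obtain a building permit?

Yes — Tessa must obtain a building permit.

Exception (a) does not apply: the lot already has another accessory structure.
Exception (b): a current Schedule F Approval is held; a current Tier 2 Exemption Letter is held — every condition holds. Turning to paragraph (f): (f) is triggered — the compliance score is 76 points, under the 84 points limit. So (b) is unavailable.
Exception (c) is satisfied on its face — the setback is at least 3 m on every side; the structure will not be visible from the street. But applying paragraphs (g)–(k): (g) is triggered — the reportable unit count is 72, under the 89 limit. (h) is triggered (a home-based business operates on the lot), but is itself disapplied by (i): (i) is triggered — the baseline figure is 833, meeting the 774 threshold. (j) applies (a current Schedule 1 Notice is held), but is set aside by (k): (k) operates against (j): a current Standing Declaration is held. (c) is therefore removed.
Exception (d): the structure's footprint is 115 sq ft, less than the 120 sq ft limit; there is no plumbing or electrical service — every condition holds. However, paragraph (l) must be considered: (l) operates against (d): the lot is in a historic district. So (d) is unavailable.
Exception (e) is satisfied on its face — aggregate throughput is 1,960 units, below the 2,080 units limit; the coverage ratio is 72%, below the 89% limit. However, paragraph (m) must be considered: (m) operates against (e): a current Category E Registration is held. So (e) is unavailable.
None of the exceptions is available; § 81 applies in full.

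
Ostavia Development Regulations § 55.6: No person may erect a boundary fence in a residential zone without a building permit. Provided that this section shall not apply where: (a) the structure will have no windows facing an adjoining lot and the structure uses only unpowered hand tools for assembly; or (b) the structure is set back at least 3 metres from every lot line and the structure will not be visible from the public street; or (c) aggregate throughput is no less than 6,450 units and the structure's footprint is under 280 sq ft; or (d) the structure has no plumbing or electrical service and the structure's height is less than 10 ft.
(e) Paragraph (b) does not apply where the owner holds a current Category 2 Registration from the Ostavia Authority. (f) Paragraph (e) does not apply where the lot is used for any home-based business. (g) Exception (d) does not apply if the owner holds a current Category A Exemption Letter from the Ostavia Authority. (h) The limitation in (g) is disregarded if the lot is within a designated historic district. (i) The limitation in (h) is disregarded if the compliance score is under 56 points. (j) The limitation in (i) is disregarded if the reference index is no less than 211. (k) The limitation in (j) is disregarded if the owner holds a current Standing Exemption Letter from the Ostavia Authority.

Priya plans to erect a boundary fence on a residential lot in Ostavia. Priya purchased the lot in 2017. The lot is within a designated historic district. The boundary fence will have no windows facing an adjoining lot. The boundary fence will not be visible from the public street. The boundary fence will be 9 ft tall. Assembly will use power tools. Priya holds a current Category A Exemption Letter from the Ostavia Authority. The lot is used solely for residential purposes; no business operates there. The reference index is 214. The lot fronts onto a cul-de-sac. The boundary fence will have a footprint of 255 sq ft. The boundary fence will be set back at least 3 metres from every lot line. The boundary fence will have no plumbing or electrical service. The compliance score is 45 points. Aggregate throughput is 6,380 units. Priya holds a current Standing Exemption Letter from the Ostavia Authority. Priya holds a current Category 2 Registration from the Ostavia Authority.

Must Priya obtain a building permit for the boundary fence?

Exception (a) does not apply: assembly uses power tools.
All of (b)'s requirements are met (the setback is at least 3 m on every side; the structure will not be visible from the street). However, paragraphs (e)–(f) must be considered: (e) operates against (b): a current Category 2 Registration is held. (f), which would lift (e), does not operate here — the lot is solely residential. Exception (b) does not apply.
Exception (c) requires that aggregate throughput is no less than 6,450 units; but aggregate throughput is 6,380 units, short of 6,450 units, so (c) is unavailable.
Exception (d)'s conditions are all satisfied: there is no plumbing or electrical service; the structure's height is 9 ft, less than the 10 ft limit. But applying paragraphs (g)–(k): (g) operates — a current Category A Exemption Letter is held. (h) would limit (g) — the lot is in a historic district — but (i) sets (h) aside: (i) is triggered — the compliance score is 45 points, under the 56 points limit. (j) would limit (i) — the reference index is 214, meeting the 211 threshold — but (k) sets (j) aside: (k) operates against (j): a current Standing Exemption Letter is held. Exception (d) does not apply.
None of the exceptions is available; § 55.6 applies in full.

Yes — Priya must obtain a building permit.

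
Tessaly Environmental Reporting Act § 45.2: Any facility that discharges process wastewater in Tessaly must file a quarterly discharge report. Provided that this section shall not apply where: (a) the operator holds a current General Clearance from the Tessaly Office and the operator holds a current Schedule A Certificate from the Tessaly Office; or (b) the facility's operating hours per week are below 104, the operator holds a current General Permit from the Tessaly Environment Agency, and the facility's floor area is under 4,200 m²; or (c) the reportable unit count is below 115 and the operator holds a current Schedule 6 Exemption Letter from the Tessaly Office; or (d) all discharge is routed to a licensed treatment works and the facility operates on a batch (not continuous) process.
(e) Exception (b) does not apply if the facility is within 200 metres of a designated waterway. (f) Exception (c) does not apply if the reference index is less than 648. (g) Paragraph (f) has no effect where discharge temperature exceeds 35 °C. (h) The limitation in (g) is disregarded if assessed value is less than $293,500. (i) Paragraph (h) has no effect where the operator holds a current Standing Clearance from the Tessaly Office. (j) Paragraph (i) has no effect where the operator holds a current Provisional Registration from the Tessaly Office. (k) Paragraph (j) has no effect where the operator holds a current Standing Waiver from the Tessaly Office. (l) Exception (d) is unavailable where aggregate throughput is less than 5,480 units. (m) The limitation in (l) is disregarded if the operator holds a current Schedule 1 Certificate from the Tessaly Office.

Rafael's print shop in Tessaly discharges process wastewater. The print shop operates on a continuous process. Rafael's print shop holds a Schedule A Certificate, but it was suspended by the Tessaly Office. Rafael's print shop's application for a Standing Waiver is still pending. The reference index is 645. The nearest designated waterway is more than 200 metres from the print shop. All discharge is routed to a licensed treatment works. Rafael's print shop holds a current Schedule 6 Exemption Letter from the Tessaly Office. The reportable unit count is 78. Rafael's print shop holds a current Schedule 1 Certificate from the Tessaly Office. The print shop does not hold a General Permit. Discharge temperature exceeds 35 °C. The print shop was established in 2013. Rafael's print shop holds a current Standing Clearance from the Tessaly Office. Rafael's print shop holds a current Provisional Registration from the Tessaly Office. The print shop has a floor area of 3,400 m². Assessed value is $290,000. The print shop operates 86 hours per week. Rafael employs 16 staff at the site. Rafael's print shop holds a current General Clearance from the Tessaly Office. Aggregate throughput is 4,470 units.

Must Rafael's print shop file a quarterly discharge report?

Yes — Rafael's print shop must file a quarterly discharge report.

Exception (a) does not apply: the Schedule A Certificate is not current.
Exception (b) requires that the operator holds a current General Permit from the Tessaly Environment Agency; but no General Permit is held, so (b) is unavailable.
All of (c)'s requirements are met (the reportable unit count is 78, below the 115 limit; a current Schedule 6 Exemption Letter is held). But applying paragraphs (f)–(k): (f) operates against (c): the reference index is 645, less than the 648 limit. (g) is engaged (discharge temperature exceeds 35 °C), but is overridden by (h): (h) is engaged — assessed value is $290,000, less than the $293,500 limit. (i) would limit (h) — a current Standing Clearance is held — but (j) sets (i) aside: (j) is engaged — a current Provisional Registration is held. (k) is inapplicable (the Standing Waiver is not current), so (j) stands. So (c) is unavailable.
Exception (d) does not apply: the facility operates on a continuous process.
No exception displaces § 45.2.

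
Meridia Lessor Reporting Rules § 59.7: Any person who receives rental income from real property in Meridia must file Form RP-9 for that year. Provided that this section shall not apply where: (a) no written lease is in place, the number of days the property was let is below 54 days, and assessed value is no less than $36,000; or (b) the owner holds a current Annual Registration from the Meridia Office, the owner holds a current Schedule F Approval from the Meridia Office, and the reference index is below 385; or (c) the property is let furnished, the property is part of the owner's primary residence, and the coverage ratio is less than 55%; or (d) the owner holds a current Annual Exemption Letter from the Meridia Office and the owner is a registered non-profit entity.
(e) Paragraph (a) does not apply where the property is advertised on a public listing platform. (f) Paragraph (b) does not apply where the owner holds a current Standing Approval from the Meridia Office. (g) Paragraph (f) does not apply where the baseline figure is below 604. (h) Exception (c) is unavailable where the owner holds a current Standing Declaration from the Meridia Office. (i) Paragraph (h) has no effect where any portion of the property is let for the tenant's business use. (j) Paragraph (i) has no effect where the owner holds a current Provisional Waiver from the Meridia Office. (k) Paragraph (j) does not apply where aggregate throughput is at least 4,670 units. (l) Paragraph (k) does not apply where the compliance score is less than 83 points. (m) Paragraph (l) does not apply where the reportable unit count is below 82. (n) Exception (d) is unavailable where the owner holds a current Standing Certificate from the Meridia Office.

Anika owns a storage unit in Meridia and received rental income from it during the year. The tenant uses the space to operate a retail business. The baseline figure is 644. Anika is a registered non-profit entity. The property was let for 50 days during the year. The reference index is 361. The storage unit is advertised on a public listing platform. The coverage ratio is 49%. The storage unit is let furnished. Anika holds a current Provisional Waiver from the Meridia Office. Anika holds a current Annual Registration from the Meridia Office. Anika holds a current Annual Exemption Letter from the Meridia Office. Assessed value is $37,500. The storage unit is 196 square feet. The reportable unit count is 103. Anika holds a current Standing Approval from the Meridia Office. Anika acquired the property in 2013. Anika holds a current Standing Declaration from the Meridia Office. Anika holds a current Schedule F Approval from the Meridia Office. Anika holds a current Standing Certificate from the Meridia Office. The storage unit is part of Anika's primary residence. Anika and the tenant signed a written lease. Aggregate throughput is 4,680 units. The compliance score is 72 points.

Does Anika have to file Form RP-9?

Exception (a) does not apply: a written lease is in place.
Exception (b)'s conditions are all satisfied: a current Annual Registration is held; a current Schedule F Approval is held; the reference index is 361, below the 385 limit. But applying paragraphs (f)–(g): (f) operates against (b): a current Standing Approval is held. (g) does not operate here (the baseline figure is 644, not below 604), so (f) stands. (b) is therefore removed.
All of (c)'s requirements are met (the property is let furnished; the storage unit is part of the primary residence; the coverage ratio is 49%, less than the 55% limit). But applying paragraphs (h)–(m): (h) operates against (c): a current Standing Declaration is held. (i) would limit (h) — the space is let for business use — but (j) sets (i) aside: (j) is triggered — a current Provisional Waiver is held. (k) would limit (j) — aggregate throughput is 4,680 units, meeting the 4,670 units threshold — but (l) sets (k) aside: (l) operates against (k): the compliance score is 72 points, less than the 83 points limit. (m) is not triggered (the reportable unit count is 103, not below 82), so (l) stands. Exception (c) does not apply.
All of (d)'s requirements are met (a current Annual Exemption Letter is held; Anika is a registered non-profit). However, paragraph (n) must be considered: (n) operates against (d): a current Standing Certificate is held. So (d) is unavailable.
None of the exceptions is available; § 59.7 applies in full.

Yes — Anika must file Form RP-9.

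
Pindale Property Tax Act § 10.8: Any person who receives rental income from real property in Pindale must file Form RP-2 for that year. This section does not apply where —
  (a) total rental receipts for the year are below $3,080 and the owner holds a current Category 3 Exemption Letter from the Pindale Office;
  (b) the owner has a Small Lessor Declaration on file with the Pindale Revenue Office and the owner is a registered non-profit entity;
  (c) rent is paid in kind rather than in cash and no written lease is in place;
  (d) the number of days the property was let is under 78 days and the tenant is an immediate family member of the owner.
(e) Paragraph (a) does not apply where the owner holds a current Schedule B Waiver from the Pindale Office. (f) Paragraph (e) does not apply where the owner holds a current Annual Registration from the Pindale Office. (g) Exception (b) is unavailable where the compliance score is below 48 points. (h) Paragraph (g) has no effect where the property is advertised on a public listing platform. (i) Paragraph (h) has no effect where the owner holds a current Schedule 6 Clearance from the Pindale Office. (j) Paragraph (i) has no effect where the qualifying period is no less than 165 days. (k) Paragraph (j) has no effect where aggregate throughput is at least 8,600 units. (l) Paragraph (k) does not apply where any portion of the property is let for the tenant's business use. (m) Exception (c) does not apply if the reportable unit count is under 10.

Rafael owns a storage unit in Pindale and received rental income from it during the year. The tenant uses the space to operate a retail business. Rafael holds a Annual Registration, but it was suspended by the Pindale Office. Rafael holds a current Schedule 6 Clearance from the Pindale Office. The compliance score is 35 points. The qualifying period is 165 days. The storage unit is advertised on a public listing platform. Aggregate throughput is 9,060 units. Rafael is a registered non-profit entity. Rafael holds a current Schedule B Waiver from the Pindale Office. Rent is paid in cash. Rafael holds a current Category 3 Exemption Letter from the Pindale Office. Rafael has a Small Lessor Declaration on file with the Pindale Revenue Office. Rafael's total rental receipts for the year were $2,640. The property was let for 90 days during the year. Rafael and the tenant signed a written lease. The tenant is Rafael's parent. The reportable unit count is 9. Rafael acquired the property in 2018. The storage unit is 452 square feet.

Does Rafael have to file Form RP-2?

No — exception (b) applies; Rafael is not required to file Form RP-2.

Exception (a): total rental receipts for the year are $2,640, below the $3,080 limit; a current Category 3 Exemption Letter is held — every condition holds. But: (e) operates against (a): a current Schedule B Waiver is held. (f) is not triggered (there is no Annual Registration in force), so (e) stands. So (a) is unavailable.
Exception (b)'s conditions are all satisfied: a Small Lessor Declaration is on file; Rafael is a registered non-profit. Considering the limiting provisions: (g) would limit (b) — the compliance score is 35 points, below the 48 points limit — but (h) sets (g) aside: (h) operates against (g): the property is publicly advertised. (i) would limit (h) — a current Schedule 6 Clearance is held — but (j) sets (i) aside: (j) is engaged — the qualifying period is 165 days, meeting the 165 days threshold. (k) operates (aggregate throughput is 9,060 units, meeting the 8,600 units threshold), but is set aside by (l): (l) is engaged — the space is let for business use. (b) remains available.
Exception (c) does not apply: rent is paid in cash.
Exception (d) requires that the number of days the property was let is under 78 days; but the number of days the property was let is 90 days, not under 78 days, so (d) is unavailable.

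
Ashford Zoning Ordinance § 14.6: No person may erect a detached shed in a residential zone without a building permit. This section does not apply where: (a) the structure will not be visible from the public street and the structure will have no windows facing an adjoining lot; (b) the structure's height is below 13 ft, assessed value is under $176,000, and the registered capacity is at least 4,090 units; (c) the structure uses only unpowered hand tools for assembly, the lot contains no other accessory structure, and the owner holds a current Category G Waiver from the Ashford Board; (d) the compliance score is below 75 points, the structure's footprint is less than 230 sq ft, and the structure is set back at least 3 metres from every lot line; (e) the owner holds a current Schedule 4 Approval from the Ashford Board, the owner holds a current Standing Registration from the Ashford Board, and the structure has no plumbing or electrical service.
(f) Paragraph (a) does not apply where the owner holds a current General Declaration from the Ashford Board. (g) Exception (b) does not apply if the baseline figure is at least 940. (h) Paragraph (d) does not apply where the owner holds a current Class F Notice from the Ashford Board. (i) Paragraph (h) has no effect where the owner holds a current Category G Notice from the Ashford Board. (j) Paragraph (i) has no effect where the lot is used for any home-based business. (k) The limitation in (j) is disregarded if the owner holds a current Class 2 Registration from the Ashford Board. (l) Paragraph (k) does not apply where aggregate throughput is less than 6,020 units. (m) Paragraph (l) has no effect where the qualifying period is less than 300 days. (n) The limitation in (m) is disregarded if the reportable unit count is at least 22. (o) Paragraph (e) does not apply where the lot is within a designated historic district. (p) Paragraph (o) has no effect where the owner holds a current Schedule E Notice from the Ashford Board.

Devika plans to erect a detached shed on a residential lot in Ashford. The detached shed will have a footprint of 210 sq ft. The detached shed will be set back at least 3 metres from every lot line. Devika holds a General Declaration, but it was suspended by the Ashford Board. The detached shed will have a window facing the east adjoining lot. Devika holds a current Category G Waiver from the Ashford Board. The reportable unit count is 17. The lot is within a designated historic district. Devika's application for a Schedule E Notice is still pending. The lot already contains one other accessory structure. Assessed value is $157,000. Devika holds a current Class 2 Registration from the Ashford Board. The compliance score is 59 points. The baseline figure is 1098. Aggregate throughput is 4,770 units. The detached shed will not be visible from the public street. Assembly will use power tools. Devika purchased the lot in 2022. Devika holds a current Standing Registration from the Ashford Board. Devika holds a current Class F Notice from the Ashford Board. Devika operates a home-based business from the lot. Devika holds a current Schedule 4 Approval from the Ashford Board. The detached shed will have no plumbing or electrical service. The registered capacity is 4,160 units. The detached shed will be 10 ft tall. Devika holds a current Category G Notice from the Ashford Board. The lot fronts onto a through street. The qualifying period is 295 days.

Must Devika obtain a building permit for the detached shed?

Exception (a) does not apply: a window faces an adjoining lot.
All of (b)'s requirements are met (the structure's height is 10 ft, below the 13 ft limit; assessed value is $157,000, under the $176,000 limit; the registered capacity is 4,160 units, meeting the 4,090 units threshold). But: (g) operates against (b): the baseline figure is 1,098, meeting the 940 threshold. Exception (b) does not apply.
Exception (c) does not apply: assembly uses power tools.
Exception (d) is satisfied on its face — the compliance score is 59 points, below the 75 points limit; the structure's footprint is 210 sq ft, less than the 230 sq ft limit; the setback is at least 3 m on every side. Applying paragraphs (h)–(n): (h) would limit (d) — a current Class F Notice is held — but (i) sets (h) aside: (i) is triggered — a current Category G Notice is held. (j) would limit (i) — a home-based business operates on the lot — but (k) sets (j) aside: (k) is engaged — a current Class 2 Registration is held. (l) would limit (k) — aggregate throughput is 4,770 units, less than the 6,020 units limit — but (m) sets (l) aside: (m) is engaged — the qualifying period is 295 days, less than the 300 days limit. (n), which would lift (m), does not operate here — the reportable unit count is 17, short of 22. Exception (d) stands.
Exception (e)'s conditions are all satisfied: a current Schedule 4 Approval is held; a current Standing Registration is held; there is no plumbing or electrical service. But: (o) operates against (e): the lot is in a historic district. (p), which would lift (o), is not engaged — no current Schedule E Notice is held. Exception (e) does not apply.

No — exception (d) applies; Devika does not need a building permit.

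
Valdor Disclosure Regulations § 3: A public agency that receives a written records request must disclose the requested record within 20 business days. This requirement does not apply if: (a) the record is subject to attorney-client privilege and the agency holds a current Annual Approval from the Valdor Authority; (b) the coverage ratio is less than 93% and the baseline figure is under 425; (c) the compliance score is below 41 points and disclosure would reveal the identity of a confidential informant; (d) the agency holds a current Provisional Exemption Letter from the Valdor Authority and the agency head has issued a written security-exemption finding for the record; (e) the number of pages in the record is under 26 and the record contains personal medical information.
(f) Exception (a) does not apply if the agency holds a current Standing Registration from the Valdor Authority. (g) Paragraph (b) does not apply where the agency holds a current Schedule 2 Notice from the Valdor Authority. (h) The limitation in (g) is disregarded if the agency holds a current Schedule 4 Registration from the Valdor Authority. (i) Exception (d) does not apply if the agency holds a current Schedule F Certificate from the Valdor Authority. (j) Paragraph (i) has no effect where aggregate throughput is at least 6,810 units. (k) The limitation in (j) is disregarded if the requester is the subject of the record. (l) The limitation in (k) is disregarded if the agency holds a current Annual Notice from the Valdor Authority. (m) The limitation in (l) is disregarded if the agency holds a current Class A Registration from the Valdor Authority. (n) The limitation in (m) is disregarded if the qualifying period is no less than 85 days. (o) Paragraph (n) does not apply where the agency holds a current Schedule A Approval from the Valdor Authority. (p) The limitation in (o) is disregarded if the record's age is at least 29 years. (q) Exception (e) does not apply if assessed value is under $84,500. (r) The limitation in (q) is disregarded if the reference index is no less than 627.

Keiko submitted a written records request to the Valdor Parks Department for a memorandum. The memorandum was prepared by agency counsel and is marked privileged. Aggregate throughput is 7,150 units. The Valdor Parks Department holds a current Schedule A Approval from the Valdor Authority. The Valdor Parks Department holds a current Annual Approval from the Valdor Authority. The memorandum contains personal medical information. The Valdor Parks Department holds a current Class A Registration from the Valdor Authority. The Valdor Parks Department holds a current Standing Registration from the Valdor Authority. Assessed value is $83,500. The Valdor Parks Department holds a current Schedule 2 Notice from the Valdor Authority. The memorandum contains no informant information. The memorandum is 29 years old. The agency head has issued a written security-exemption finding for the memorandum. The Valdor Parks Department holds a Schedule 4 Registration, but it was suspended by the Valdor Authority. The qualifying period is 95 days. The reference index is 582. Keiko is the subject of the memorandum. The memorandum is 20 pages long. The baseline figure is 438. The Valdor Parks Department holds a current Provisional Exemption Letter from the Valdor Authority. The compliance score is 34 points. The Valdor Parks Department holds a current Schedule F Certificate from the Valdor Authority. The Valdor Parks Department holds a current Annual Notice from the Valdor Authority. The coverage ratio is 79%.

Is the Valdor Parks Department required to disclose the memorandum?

Exception (a)'s conditions are all satisfied: the memorandum is privileged; a current Annual Approval is held. But: (f) operates against (a): a current Standing Registration is held. Exception (a) does not apply.
Exception (b) fails — the baseline figure is 438, not under 425.
Exception (c) fails — the memorandum contains no informant information.
Exception (d) is satisfied on its face — a current Provisional Exemption Letter is held; a written security-exemption finding has been issued. Considering the limiting provisions: (i) would limit (d) — a current Schedule F Certificate is held — but (j) sets (i) aside: (j) operates against (i): aggregate throughput is 7,150 units, meeting the 6,810 units threshold. (k) would limit (j) — Keiko is the subject of the memorandum — but (l) sets (k) aside: (l) applies — a current Annual Notice is held. (m) would limit (l) — a current Class A Registration is held — but (n) sets (m) aside: (n) applies — the qualifying period is 95 days, meeting the 85 days threshold. (o) operates (a current Schedule A Approval is held), but is set aside by (p): (p) applies — the record's age is 29 years, meeting the 29 years threshold. Exception (d) stands.
Exception (e): the number of pages in the record is 20, under the 26 limit; the memorandum contains personal medical information — every condition holds. Turning to paragraphs (q)–(r): (q) operates against (e): assessed value is $83,500, under the $84,500 limit. (r), which would lift (q), does not operate here — the reference index is 582, short of 627. (e) is therefore removed.

No — exception (d) applies; the Valdor Parks Department is not required to disclose the memorandum.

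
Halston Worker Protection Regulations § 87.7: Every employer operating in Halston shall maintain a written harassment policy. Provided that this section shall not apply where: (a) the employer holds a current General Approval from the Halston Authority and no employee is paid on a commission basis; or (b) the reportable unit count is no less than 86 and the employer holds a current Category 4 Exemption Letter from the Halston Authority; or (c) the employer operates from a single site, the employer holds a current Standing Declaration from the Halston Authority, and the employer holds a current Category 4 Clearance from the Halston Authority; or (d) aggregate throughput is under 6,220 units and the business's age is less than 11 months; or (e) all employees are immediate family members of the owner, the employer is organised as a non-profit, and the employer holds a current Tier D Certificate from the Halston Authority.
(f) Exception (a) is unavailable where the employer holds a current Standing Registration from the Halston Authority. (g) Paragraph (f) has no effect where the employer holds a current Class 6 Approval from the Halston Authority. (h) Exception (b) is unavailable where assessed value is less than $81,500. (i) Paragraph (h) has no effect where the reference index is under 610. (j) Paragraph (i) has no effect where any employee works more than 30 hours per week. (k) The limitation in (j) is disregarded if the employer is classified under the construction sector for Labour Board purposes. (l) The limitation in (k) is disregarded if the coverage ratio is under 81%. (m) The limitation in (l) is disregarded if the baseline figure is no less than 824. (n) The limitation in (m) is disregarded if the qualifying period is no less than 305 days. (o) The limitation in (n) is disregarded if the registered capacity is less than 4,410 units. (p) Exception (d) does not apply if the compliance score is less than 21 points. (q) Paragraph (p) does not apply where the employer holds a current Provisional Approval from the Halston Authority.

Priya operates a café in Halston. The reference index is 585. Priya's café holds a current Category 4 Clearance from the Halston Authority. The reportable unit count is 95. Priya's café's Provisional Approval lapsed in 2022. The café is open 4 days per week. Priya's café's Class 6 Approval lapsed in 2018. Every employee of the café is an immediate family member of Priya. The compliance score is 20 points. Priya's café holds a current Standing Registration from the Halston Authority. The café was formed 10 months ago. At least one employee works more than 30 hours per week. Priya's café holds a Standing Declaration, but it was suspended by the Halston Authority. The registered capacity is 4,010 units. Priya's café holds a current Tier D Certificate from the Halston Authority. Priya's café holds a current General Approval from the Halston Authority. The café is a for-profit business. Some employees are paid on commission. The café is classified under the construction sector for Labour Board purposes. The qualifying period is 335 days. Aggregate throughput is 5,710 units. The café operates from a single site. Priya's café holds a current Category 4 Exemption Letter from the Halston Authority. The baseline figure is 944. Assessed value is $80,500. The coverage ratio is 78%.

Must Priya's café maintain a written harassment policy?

Exception (a) requires that no employee is paid on a commission basis; but some employees are paid on commission, so (a) is unavailable.
Exception (b)'s conditions are all satisfied: the reportable unit count is 95, meeting the 86 threshold; a current Category 4 Exemption Letter is held. Considering the limiting provisions: (h) would limit (b) — assessed value is $80,500, less than the $81,500 limit — but (i) sets (h) aside: (i) is engaged — the reference index is 585, under the 610 limit. (j) is triggered (at least one employee exceeds 30 hours/week), but is overridden by (k): (k) operates against (j): the café is classified under the construction sector. (l) would limit (k) — the coverage ratio is 78%, under the 81% limit — but (m) sets (l) aside: (m) operates against (l): the baseline figure is 944, meeting the 824 threshold. (n) would limit (m) — the qualifying period is 335 days, meeting the 305 days threshold — but (o) sets (n) aside: (o) operates against (n): the registered capacity is 4,010 units, less than the 4,410 units limit. (b) remains available.
Exception (c) does not apply: there is no Standing Declaration in force.
All of (d)'s requirements are met (aggregate throughput is 5,710 units, under the 6,220 units limit; the business's age is 10 months, less than the 11 months limit). But applying paragraphs (p)–(q): (p) applies — the compliance score is 20 points, less than the 21 points limit. (q) is not triggered (no current Provisional Approval is held), so (p) stands. So (d) is unavailable.
Exception (e) does not apply: the employer is for-profit.

No — exception (b) applies; Priya's café is not required to maintain a written harassment policy.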